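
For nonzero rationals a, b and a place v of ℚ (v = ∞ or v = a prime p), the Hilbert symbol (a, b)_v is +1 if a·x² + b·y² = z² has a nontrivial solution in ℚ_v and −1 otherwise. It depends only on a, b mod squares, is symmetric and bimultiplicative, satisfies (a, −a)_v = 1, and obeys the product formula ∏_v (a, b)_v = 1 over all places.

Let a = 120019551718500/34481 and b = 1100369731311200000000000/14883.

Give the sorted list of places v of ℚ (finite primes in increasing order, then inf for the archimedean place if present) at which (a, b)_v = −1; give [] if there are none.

[]

Mod squares: a ≡ 27265, b ≡ 11685. Check v ∈ {∞, 2, 3, 5, 7, 11, 17, 19, 29, 41}.
v=29: a=29^-2·(≡1), b=29^0·(≡21) mod 29; (1|29)=+1, (21|29)=-1; (−1)^{-2·0·14}·(+1)^0·(-1)^-2 = +1.
v=2: v_2(a)=2, v_2(b)=14; units ≡ 1, 5 (mod 8); ε·ε+αω+βω = 0·0+2·1+14·0 ≡ 0  ⇒  (a,b)_2 = +1.
v=5: a=5^3·(≡3), b=5^11·(≡2) mod 5; (3|5)=-1, (2|5)=-1; (−1)^{3·11·2}·(-1)^11·(-1)^3 = +1.
v=3: a=3^2·(≡1), b=3^-1·(≡1) mod 3; (1|3)=+1, (1|3)=+1; (−1)^{2·-1·1}·(+1)^-1·(+1)^2 = +1.
v=41: a=41^-1·(≡9), b=41^-1·(≡40) mod 41; (9|41)=+1, (40|41)=+1; (−1)^{-1·-1·20}·(+1)^-1·(+1)^-1 = +1.
v=17: a=17^4·(≡12), b=17^4·(≡11) mod 17; (12|17)=-1, (11|17)=-1; (−1)^{4·4·8}·(-1)^4·(-1)^4 = +1.
v=7: a=7^5·(≡6), b=7^4·(≡1) mod 7; (6|7)=-1, (1|7)=+1; (−1)^{5·4·3}·(-1)^4·(+1)^5 = +1.
v=∞: 27265 > 0 and 11685 > 0  ⇒  (a,b)_∞ = +1.
v=19: a=19^1·(≡18), b=19^3·(≡7) mod 19; (18|19)=-1, (7|19)=+1; (−1)^{1·3·9}·(-1)^3·(+1)^1 = +1.
v=11: a=11^0·(≡7), b=11^-2·(≡1) mod 11; (7|11)=-1, (1|11)=+1; (−1)^{0·-2·5}·(-1)^-2·(+1)^0 = +1.
Ram(a, b) = ∅: the form 27265·x² + 11685·y² − z² is isotropic over every ℚ_v, so by Hasse–Minkowski it is isotropic over ℚ.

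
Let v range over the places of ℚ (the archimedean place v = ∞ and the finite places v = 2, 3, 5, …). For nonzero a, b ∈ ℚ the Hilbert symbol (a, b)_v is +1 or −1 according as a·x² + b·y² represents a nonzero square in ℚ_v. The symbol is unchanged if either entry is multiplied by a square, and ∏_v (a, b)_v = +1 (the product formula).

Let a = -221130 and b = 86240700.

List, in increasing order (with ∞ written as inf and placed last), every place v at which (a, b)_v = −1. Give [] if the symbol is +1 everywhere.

(a, b) ≡ (-2730, 7) mod (ℚ^×)²; places V = {2, 3, 5, 7, 13, ∞}.
(a,b)_∞: sgn(-2730)=−, sgn(7)=+, so +1.
(a,b)_13: α=1, u≡7; β=2, v≡11 (mod 13); (7|13)=-1, (11|13)=-1; sign (−1)^0·-1^2·-1^1 = -1.
(a,b)_3: α=5, u≡2; β=6, v≡1 (mod 3); (2|3)=-1, (1|3)=+1; sign (−1)^0·-1^6·+1^5 = +1.
(a,b)_7: α=1, u≡1; β=1, v≡2 (mod 7); (1|7)=+1, (2|7)=+1; sign (−1)^1·+1^1·+1^1 = -1.
(a,b)_5: α=1, u≡4; β=2, v≡3 (mod 5); (4|5)=+1, (3|5)=-1; sign (−1)^0·+1^2·-1^1 = -1.
(a,b)_2: α=1, β=2; u≡3, v≡7 (mod 8); ε(u)ε(v)=1·1, αω(v)=1·0, βω(u)=2·1; sum ≡ 1  ⇒  -1.
|Ram(-2730, 7)| = 4, even; anisotropic at {2, 5, 7, 13}.

[2, 5, 7, 13]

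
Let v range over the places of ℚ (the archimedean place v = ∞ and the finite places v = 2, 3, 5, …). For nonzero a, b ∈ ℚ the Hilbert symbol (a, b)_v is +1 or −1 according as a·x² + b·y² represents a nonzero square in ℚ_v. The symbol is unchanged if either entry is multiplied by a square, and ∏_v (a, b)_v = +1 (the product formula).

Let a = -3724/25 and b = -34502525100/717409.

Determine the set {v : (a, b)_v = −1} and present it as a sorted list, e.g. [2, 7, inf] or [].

(a, b) ≡ (-19, -51) mod (ℚ^×)²; places V = {2, 3, 5, 7, 11, 17, 19, ∞}.
(a,b)_3: α=0, u≡2; β=5, v≡1 (mod 3); (2|3)=-1, (1|3)=+1; sign (−1)^0·-1^5·+1^0 = -1.
(a,b)_19: α=1, u≡18; β=0, v≡9 (mod 19); (18|19)=-1, (9|19)=+1; sign (−1)^0·-1^0·+1^1 = +1.
(a,b)_7: α=2, u≡2; β=-2, v≡5 (mod 7); (2|7)=+1, (5|7)=-1; sign (−1)^0·+1^-2·-1^2 = +1.
(a,b)_11: α=0, u≡9; β=-4, v≡9 (mod 11); (9|11)=+1, (9|11)=+1; sign (−1)^0·+1^-4·+1^0 = +1.
(a,b)_∞: sgn(-19)=−, sgn(-51)=−, so -1.
(a,b)_2: α=2, β=2; u≡5, v≡5 (mod 8); ε(u)ε(v)=0·0, αω(v)=2·1, βω(u)=2·1; sum ≡ 0  ⇒  +1.
(a,b)_5: α=-2, u≡1; β=2, v≡4 (mod 5); (1|5)=+1, (4|5)=+1; sign (−1)^0·+1^2·+1^-2 = +1.
(a,b)_17: α=0, u≡2; β=5, v≡3 (mod 17); (2|17)=+1, (3|17)=-1; sign (−1)^0·+1^5·-1^0 = +1.
(-19, -51 / ℚ) ramifies at {3, ∞}: a division algebra.

[3, inf]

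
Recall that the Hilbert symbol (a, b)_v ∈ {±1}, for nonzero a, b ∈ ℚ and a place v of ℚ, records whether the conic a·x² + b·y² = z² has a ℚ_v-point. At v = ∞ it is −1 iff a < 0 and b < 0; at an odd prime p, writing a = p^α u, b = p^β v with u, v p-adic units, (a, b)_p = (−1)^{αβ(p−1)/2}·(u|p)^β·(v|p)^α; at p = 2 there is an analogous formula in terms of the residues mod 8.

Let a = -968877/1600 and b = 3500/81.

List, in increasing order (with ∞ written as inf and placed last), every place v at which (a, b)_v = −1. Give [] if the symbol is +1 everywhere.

[2, 5]

(a, b) ≡ (-13, 35) mod (ℚ^×)²; places V = {2, 3, 5, 7, 13, ∞}.
(a,b)_2: α=-6, β=2; u≡3, v≡3 (mod 8); ε(u)ε(v)=1·1, αω(v)=-6·1, βω(u)=2·1; sum ≡ 1  ⇒  -1.
(a,b)_3: α=2, u≡2; β=-4, v≡2 (mod 3); (2|3)=-1, (2|3)=-1; sign (−1)^0·-1^-4·-1^2 = +1.
(a,b)_∞: sgn(-13)=−, sgn(35)=+, so +1.
(a,b)_7: α=2, u≡4; β=1, v≡6 (mod 7); (4|7)=+1, (6|7)=-1; sign (−1)^0·+1^1·-1^2 = +1.
(a,b)_13: α=3, u≡1; β=0, v≡1 (mod 13); (1|13)=+1, (1|13)=+1; sign (−1)^0·+1^0·+1^3 = +1.
(a,b)_5: α=-2, u≡2; β=3, v≡3 (mod 5); (2|5)=-1, (3|5)=-1; sign (−1)^0·-1^3·-1^-2 = -1.
(-13, 35 / ℚ) ramifies at {2, 5}: a division algebra.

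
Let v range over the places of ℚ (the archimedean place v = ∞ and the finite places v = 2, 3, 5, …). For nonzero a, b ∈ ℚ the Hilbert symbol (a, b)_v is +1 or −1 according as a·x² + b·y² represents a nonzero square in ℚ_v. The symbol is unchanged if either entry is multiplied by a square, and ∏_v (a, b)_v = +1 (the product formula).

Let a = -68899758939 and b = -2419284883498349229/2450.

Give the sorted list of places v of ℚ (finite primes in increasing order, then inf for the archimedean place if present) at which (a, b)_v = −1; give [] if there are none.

[2, inf]

(a, b) ≡ (-11, -52762) mod (ℚ^×)²; places V = {2, 3, 5, 7, 11, 23, 31, 37, ∞}.
(a,b)_23: α=2, u≡6; β=3, v≡16 (mod 23); (6|23)=+1, (16|23)=+1; sign (−1)^0·+1^3·+1^2 = +1.
(a,b)_3: α=2, u≡1; β=2, v≡2 (mod 3); (1|3)=+1, (2|3)=-1; sign (−1)^0·+1^2·-1^2 = +1.
(a,b)_∞: sgn(-11)=−, sgn(-52762)=−, so -1.
(a,b)_31: α=2, u≡2; β=3, v≡6 (mod 31); (2|31)=+1, (6|31)=-1; sign (−1)^0·+1^3·-1^2 = +1.
(a,b)_37: α=2, u≡16; β=3, v≡17 (mod 37); (16|37)=+1, (17|37)=-1; sign (−1)^0·+1^3·-1^2 = +1.
(a,b)_11: α=1, u≡7; β=4, v≡4 (mod 11); (7|11)=-1, (4|11)=+1; sign (−1)^0·-1^4·+1^1 = +1.
(a,b)_7: α=0, u≡3; β=-2, v≡1 (mod 7); (3|7)=-1, (1|7)=+1; sign (−1)^0·-1^-2·+1^0 = +1.
(a,b)_5: α=0, u≡1; β=-2, v≡2 (mod 5); (1|5)=+1, (2|5)=-1; sign (−1)^0·+1^-2·-1^0 = +1.
(a,b)_2: α=0, β=-1; u≡5, v≡3 (mod 8); ε(u)ε(v)=0·1, αω(v)=0·1, βω(u)=-1·1; sum ≡ 1  ⇒  -1.
|Ram(-11, -52762)| = 2, even; anisotropic at {2, ∞}.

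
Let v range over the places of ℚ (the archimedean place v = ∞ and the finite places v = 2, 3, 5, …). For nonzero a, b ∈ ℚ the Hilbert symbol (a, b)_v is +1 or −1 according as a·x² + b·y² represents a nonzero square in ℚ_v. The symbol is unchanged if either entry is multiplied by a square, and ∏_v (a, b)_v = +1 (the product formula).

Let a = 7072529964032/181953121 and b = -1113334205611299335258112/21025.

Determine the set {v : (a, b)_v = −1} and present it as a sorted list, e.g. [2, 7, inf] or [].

Mod squares: a ≡ 23, b ≡ -703437. Check v ∈ {∞, 2, 3, 5, 7, 13, 17, 19, 23, 29, 31, 41, 43, 47}.
v=3: a=3^0·(≡2), b=3^7·(≡1) mod 3; (2|3)=-1, (1|3)=+1; (−1)^{0·7·1}·(-1)^7·(+1)^0 = -1.
v=17: a=17^0·(≡5), b=17^2·(≡7) mod 17; (5|17)=-1, (7|17)=-1; (−1)^{0·2·8}·(-1)^2·(-1)^0 = +1.
v=31: a=31^2·(≡15), b=31^0·(≡24) mod 31; (15|31)=-1, (24|31)=-1; (−1)^{2·0·15}·(-1)^0·(-1)^2 = +1.
v=2: v_2(a)=10, v_2(b)=14; units ≡ 7, 3 (mod 8); ε·ε+αω+βω = 1·1+10·1+14·0 ≡ 1  ⇒  (a,b)_2 = -1.
v=29: a=29^0·(≡6), b=29^-2·(≡7) mod 29; (6|29)=+1, (7|29)=+1; (−1)^{0·-2·14}·(+1)^-2·(+1)^0 = +1.
v=7: a=7^-2·(≡2), b=7^5·(≡4) mod 7; (2|7)=+1, (4|7)=+1; (−1)^{-2·5·3}·(+1)^5·(+1)^-2 = +1.
v=∞: 23 > 0 and -703437 < 0  ⇒  (a,b)_∞ = +1.
v=5: a=5^0·(≡2), b=5^-2·(≡3) mod 5; (2|5)=-1, (3|5)=-1; (−1)^{0·-2·2}·(-1)^-2·(-1)^0 = +1.
v=13: a=13^2·(≡1), b=13^0·(≡7) mod 13; (1|13)=+1, (7|13)=-1; (−1)^{2·0·6}·(+1)^0·(-1)^2 = +1.
v=41: a=41^-2·(≡2), b=41^1·(≡26) mod 41; (2|41)=+1, (26|41)=-1; (−1)^{-2·1·20}·(+1)^1·(-1)^-2 = +1.
v=47: a=47^-2·(≡11), b=47^0·(≡2) mod 47; (11|47)=-1, (2|47)=+1; (−1)^{-2·0·23}·(-1)^0·(+1)^-2 = +1.
v=19: a=19^0·(≡11), b=19^3·(≡13) mod 19; (11|19)=+1, (13|19)=-1; (−1)^{0·3·9}·(+1)^3·(-1)^0 = +1.
v=43: a=43^2·(≡35), b=43^1·(≡13) mod 43; (35|43)=+1, (13|43)=+1; (−1)^{2·1·21}·(+1)^1·(+1)^2 = +1.
v=23: a=23^1·(≡16), b=23^2·(≡12) mod 23; (16|23)=+1, (12|23)=+1; (−1)^{1·2·11}·(+1)^2·(+1)^1 = +1.
Ram(23, -703437) = {2, 3}; no ℚ_2-point on the conic.

[2, 3]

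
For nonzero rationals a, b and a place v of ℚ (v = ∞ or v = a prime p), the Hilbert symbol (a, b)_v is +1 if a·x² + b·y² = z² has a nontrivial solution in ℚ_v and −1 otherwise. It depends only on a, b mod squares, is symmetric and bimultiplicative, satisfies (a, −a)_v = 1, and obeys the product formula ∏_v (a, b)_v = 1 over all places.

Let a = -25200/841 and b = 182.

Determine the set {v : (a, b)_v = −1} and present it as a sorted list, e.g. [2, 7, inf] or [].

[7, 13]

(a, b) ≡ (-7, 182) mod (ℚ^×)²; places V = {2, 3, 5, 7, 13, 29, ∞}.
(a,b)_3: α=2, u≡2; β=0, v≡2 (mod 3); (2|3)=-1, (2|3)=-1; sign (−1)^0·-1^0·-1^2 = +1.
(a,b)_5: α=2, u≡2; β=0, v≡2 (mod 5); (2|5)=-1, (2|5)=-1; sign (−1)^0·-1^0·-1^2 = +1.
(a,b)_2: α=4, β=1; u≡1, v≡3 (mod 8); ε(u)ε(v)=0·1, αω(v)=4·1, βω(u)=1·0; sum ≡ 0  ⇒  +1.
(a,b)_∞: sgn(-7)=−, sgn(182)=+, so +1.
(a,b)_29: α=-2, u≡1; β=0, v≡8 (mod 29); (1|29)=+1, (8|29)=-1; sign (−1)^0·+1^0·-1^-2 = +1.
(a,b)_13: α=0, u≡8; β=1, v≡1 (mod 13); (8|13)=-1, (1|13)=+1; sign (−1)^0·-1^1·+1^0 = -1.
(a,b)_7: α=1, u≡5; β=1, v≡5 (mod 7); (5|7)=-1, (5|7)=-1; sign (−1)^1·-1^1·-1^1 = -1.
Ram(-7, 182) = {7, 13}; no ℚ_7-point on the conic.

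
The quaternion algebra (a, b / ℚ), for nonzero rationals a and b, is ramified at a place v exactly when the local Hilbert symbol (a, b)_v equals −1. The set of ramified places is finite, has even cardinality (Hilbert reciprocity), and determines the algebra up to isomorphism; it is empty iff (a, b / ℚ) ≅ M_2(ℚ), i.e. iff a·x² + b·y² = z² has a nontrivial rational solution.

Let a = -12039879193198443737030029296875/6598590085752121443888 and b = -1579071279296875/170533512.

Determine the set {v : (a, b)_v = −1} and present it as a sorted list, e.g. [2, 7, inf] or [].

Mod squares: a ≡ -6545, b ≡ -182. Check v ∈ {∞, 2, 3, 5, 7, 11, 13, 17, 19, 31, 43}.
v=7: a=7^1·(≡6), b=7^1·(≡2) mod 7; (6|7)=-1, (2|7)=+1; (−1)^{1·1·3}·(-1)^1·(+1)^1 = +1.
v=19: a=19^-6·(≡10), b=19^-2·(≡2) mod 19; (10|19)=-1, (2|19)=-1; (−1)^{-6·-2·9}·(-1)^-2·(-1)^-6 = +1.
v=43: a=43^4·(≡37), b=43^2·(≡5) mod 43; (37|43)=-1, (5|43)=-1; (−1)^{4·2·21}·(-1)^2·(-1)^4 = +1.
v=3: a=3^-18·(≡1), b=3^-10·(≡1) mod 3; (1|3)=+1, (1|3)=+1; (−1)^{-18·-10·1}·(+1)^-10·(+1)^-18 = +1.
v=17: a=17^-1·(≡7), b=17^0·(≡6) mod 17; (7|17)=-1, (6|17)=-1; (−1)^{-1·0·8}·(-1)^0·(-1)^-1 = -1.
v=31: a=31^4·(≡21), b=31^2·(≡14) mod 31; (21|31)=-1, (14|31)=+1; (−1)^{4·2·15}·(-1)^2·(+1)^4 = +1.
v=2: v_2(a)=-4, v_2(b)=-3; units ≡ 7, 5 (mod 8); ε·ε+αω+βω = 1·0+-4·1+-3·0 ≡ 0  ⇒  (a,b)_2 = +1.
v=∞: -6545 < 0 and -182 < 0  ⇒  (a,b)_∞ = -1.
v=11: a=11^-3·(≡2), b=11^0·(≡9) mod 11; (2|11)=-1, (9|11)=+1; (−1)^{-3·0·5}·(-1)^0·(+1)^-3 = +1.
v=5: a=5^19·(≡1), b=5^10·(≡3) mod 5; (1|5)=+1, (3|5)=-1; (−1)^{19·10·2}·(+1)^10·(-1)^19 = -1.
v=13: a=13^4·(≡11), b=13^1·(≡3) mod 13; (11|13)=-1, (3|13)=+1; (−1)^{4·1·6}·(-1)^1·(+1)^4 = -1.
Ram(-6545, -182) = {5, 13, 17, ∞}; no ℚ_5-point on the conic.

[5, 13, 17, inf]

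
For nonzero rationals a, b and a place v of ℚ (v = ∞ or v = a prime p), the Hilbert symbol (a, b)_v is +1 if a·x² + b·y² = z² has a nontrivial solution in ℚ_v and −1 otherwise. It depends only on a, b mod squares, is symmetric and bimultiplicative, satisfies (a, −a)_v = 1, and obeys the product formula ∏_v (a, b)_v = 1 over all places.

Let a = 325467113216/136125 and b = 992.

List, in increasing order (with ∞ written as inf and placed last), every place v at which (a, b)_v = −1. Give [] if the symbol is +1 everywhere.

[5, 31]

(a, b) ≡ (2755, 62) mod (ℚ^×)²; places V = {2, 3, 5, 7, 11, 19, 29, 31, ∞}.
(a,b)_31: α=2, u≡21; β=1, v≡1 (mod 31); (21|31)=-1, (1|31)=+1; sign (−1)^0·-1^1·+1^2 = -1.
(a,b)_∞: sgn(2755)=+, sgn(62)=+, so +1.
(a,b)_3: α=-2, u≡1; β=0, v≡2 (mod 3); (1|3)=+1, (2|3)=-1; sign (−1)^0·+1^0·-1^-2 = +1.
(a,b)_29: α=1, u≡11; β=0, v≡6 (mod 29); (11|29)=-1, (6|29)=+1; sign (−1)^0·-1^0·+1^1 = +1.
(a,b)_11: α=-2, u≡1; β=0, v≡2 (mod 11); (1|11)=+1, (2|11)=-1; sign (−1)^0·+1^0·-1^-2 = +1.
(a,b)_5: α=-3, u≡4; β=0, v≡2 (mod 5); (4|5)=+1, (2|5)=-1; sign (−1)^0·+1^0·-1^-3 = -1.
(a,b)_2: α=8, β=5; u≡3, v≡7 (mod 8); ε(u)ε(v)=1·1, αω(v)=8·0, βω(u)=5·1; sum ≡ 0  ⇒  +1.
(a,b)_7: α=4, u≡4; β=0, v≡5 (mod 7); (4|7)=+1, (5|7)=-1; sign (−1)^0·+1^0·-1^4 = +1.
(a,b)_19: α=1, u≡10; β=0, v≡4 (mod 19); (10|19)=-1, (4|19)=+1; sign (−1)^0·-1^0·+1^1 = +1.
|Ram(2755, 62)| = 2, even; anisotropic at {5, 31}.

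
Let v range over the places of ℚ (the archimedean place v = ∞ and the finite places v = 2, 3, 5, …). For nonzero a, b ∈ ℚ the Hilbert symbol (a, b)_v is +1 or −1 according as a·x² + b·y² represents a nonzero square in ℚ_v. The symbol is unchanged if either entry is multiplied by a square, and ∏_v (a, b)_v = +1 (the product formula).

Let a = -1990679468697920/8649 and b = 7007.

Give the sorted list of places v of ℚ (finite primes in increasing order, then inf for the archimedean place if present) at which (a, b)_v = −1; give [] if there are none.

[2, 5, 7, 19]

(a, b) ≡ (-8645, 143) mod (ℚ^×)²; places V = {2, 3, 5, 7, 11, 13, 19, 31, 41, ∞}.
(a,b)_11: α=2, u≡5; β=1, v≡10 (mod 11); (5|11)=+1, (10|11)=-1; sign (−1)^0·+1^1·-1^2 = +1.
(a,b)_13: α=1, u≡7; β=1, v≡6 (mod 13); (7|13)=-1, (6|13)=-1; sign (−1)^0·-1^1·-1^1 = +1.
(a,b)_3: α=-2, u≡1; β=0, v≡2 (mod 3); (1|3)=+1, (2|3)=-1; sign (−1)^0·+1^0·-1^-2 = +1.
(a,b)_41: α=2, u≡24; β=0, v≡37 (mod 41); (24|41)=-1, (37|41)=+1; sign (−1)^0·-1^0·+1^2 = +1.
(a,b)_5: α=1, u≡4; β=0, v≡2 (mod 5); (4|5)=+1, (2|5)=-1; sign (−1)^0·+1^0·-1^1 = -1.
(a,b)_31: α=-2, u≡7; β=0, v≡1 (mod 31); (7|31)=+1, (1|31)=+1; sign (−1)^0·+1^0·+1^-2 = +1.
(a,b)_2: α=6, β=0; u≡3, v≡7 (mod 8); ε(u)ε(v)=1·1, αω(v)=6·0, βω(u)=0·1; sum ≡ 1  ⇒  -1.
(a,b)_7: α=3, u≡1; β=2, v≡3 (mod 7); (1|7)=+1, (3|7)=-1; sign (−1)^0·+1^2·-1^3 = -1.
(a,b)_∞: sgn(-8645)=−, sgn(143)=+, so +1.
(a,b)_19: α=3, u≡11; β=0, v≡15 (mod 19); (11|19)=+1, (15|19)=-1; sign (−1)^0·+1^0·-1^3 = -1.
Ram(-8645, 143) = {2, 5, 7, 19}; no ℚ_2-point on the conic.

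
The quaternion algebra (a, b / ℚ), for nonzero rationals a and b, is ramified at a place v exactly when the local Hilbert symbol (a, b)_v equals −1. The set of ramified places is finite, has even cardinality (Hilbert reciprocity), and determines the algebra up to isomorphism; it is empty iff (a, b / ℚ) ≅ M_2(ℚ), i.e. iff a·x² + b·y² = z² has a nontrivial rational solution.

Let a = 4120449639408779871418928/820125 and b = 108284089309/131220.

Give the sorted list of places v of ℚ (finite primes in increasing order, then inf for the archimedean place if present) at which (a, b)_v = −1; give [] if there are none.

Mod squares: a ≡ 1607815, b ≡ 69905. Check v ∈ {∞, 2, 3, 5, 11, 23, 31, 41}.
v=2: v_2(a)=4, v_2(b)=-2; units ≡ 7, 1 (mod 8); ε·ε+αω+βω = 1·0+4·0+-2·0 ≡ 0  ⇒  (a,b)_2 = +1.
v=11: a=11^7·(≡10), b=11^5·(≡6) mod 11; (10|11)=-1, (6|11)=-1; (−1)^{7·5·5}·(-1)^5·(-1)^7 = -1.
v=31: a=31^3·(≡16), b=31^1·(≡22) mod 31; (16|31)=+1, (22|31)=-1; (−1)^{3·1·15}·(+1)^1·(-1)^3 = +1.
v=∞: 1607815 > 0 and 69905 > 0  ⇒  (a,b)_∞ = +1.
v=41: a=41^3·(≡11), b=41^1·(≡6) mod 41; (11|41)=-1, (6|41)=-1; (−1)^{3·1·20}·(-1)^1·(-1)^3 = +1.
v=3: a=3^-8·(≡1), b=3^-8·(≡2) mod 3; (1|3)=+1, (2|3)=-1; (−1)^{-8·-8·1}·(+1)^-8·(-1)^-8 = +1.
v=23: a=23^5·(≡3), b=23^2·(≡6) mod 23; (3|23)=+1, (6|23)=+1; (−1)^{5·2·11}·(+1)^2·(+1)^5 = +1.
v=5: a=5^-3·(≡3), b=5^-1·(≡1) mod 5; (3|5)=-1, (1|5)=+1; (−1)^{-3·-1·2}·(-1)^-1·(+1)^-3 = -1.
Ram(1607815, 69905) = {5, 11}; no ℚ_5-point on the conic.

[5, 11]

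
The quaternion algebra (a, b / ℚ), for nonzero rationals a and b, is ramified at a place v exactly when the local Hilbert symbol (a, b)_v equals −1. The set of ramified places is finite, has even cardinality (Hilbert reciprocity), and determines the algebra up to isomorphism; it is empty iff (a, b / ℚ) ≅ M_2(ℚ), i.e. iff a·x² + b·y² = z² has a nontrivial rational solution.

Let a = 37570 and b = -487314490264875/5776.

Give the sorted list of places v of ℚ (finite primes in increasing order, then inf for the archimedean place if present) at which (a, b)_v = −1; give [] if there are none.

(a, b) ≡ (130, -595) mod (ℚ^×)²; places V = {2, 3, 5, 7, 13, 17, 19, ∞}.
(a,b)_13: α=1, u≡4; β=4, v≡4 (mod 13); (4|13)=+1, (4|13)=+1; sign (−1)^0·+1^4·+1^1 = +1.
(a,b)_17: α=2, u≡11; β=3, v≡16 (mod 17); (11|17)=-1, (16|17)=+1; sign (−1)^0·-1^3·+1^2 = -1.
(a,b)_5: α=1, u≡4; β=3, v≡1 (mod 5); (4|5)=+1, (1|5)=+1; sign (−1)^0·+1^3·+1^1 = +1.
(a,b)_7: α=0, u≡1; β=3, v≡3 (mod 7); (1|7)=+1, (3|7)=-1; sign (−1)^0·+1^3·-1^0 = +1.
(a,b)_∞: sgn(130)=+, sgn(-595)=−, so +1.
(a,b)_2: α=1, β=-4; u≡1, v≡5 (mod 8); ε(u)ε(v)=0·0, αω(v)=1·1, βω(u)=-4·0; sum ≡ 1  ⇒  -1.
(a,b)_19: α=0, u≡7; β=-2, v≡15 (mod 19); (7|19)=+1, (15|19)=-1; sign (−1)^0·+1^-2·-1^0 = +1.
(a,b)_3: α=0, u≡1; β=4, v≡2 (mod 3); (1|3)=+1, (2|3)=-1; sign (−1)^0·+1^4·-1^0 = +1.
|Ram(130, -595)| = 2, even; anisotropic at {2, 17}.

[2, 17]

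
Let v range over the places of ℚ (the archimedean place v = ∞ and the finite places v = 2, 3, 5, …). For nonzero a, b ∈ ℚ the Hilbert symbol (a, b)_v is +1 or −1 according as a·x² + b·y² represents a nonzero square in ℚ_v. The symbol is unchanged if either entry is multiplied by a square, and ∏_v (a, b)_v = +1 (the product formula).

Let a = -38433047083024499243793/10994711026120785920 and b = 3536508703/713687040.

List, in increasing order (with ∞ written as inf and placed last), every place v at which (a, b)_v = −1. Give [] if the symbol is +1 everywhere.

[5, 13]

Mod squares: a ≡ -1365, b ≡ 70. Check v ∈ {∞, 2, 3, 5, 7, 11, 13, 17, 19}.
v=∞: -1365 < 0 and 70 > 0  ⇒  (a,b)_∞ = +1.
v=3: a=3^9·(≡1), b=3^-2·(≡1) mod 3; (1|3)=+1, (1|3)=+1; (−1)^{9·-2·1}·(+1)^-2·(+1)^9 = +1.
v=2: v_2(a)=-32, v_2(b)=-17; units ≡ 3, 3 (mod 8); ε·ε+αω+βω = 1·1+-32·1+-17·1 ≡ 0  ⇒  (a,b)_2 = +1.
v=11: a=11^-6·(≡8), b=11^-2·(≡5) mod 11; (8|11)=-1, (5|11)=+1; (−1)^{-6·-2·5}·(-1)^-2·(+1)^-6 = +1.
v=17: a=17^-2·(≡3), b=17^0·(≡8) mod 17; (3|17)=-1, (8|17)=+1; (−1)^{-2·0·8}·(-1)^0·(+1)^-2 = +1.
v=19: a=19^4·(≡15), b=19^2·(≡18) mod 19; (15|19)=-1, (18|19)=-1; (−1)^{4·2·9}·(-1)^2·(-1)^4 = +1.
v=7: a=7^9·(≡1), b=7^3·(≡6) mod 7; (1|7)=+1, (6|7)=-1; (−1)^{9·3·3}·(+1)^3·(-1)^9 = +1.
v=13: a=13^5·(≡4), b=13^4·(≡11) mod 13; (4|13)=+1, (11|13)=-1; (−1)^{5·4·6}·(+1)^4·(-1)^5 = -1.
v=5: a=5^-1·(≡3), b=5^-1·(≡1) mod 5; (3|5)=-1, (1|5)=+1; (−1)^{-1·-1·2}·(-1)^-1·(+1)^-1 = -1.
Ram(-1365, 70) = {5, 13}; no ℚ_5-point on the conic.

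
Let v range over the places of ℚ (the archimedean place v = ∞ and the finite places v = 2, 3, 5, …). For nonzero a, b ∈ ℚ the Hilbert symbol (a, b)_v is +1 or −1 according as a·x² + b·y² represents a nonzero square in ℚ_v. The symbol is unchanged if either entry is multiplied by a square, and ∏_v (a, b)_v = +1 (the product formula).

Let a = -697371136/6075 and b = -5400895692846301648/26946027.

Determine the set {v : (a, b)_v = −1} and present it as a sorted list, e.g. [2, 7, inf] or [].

Mod squares: a ≡ -462, b ≡ -39. Check v ∈ {∞, 2, 3, 5, 7, 11, 13, 17, 19, 31, 37}.
v=3: a=3^-5·(≡2), b=3^-9·(≡2) mod 3; (2|3)=-1, (2|3)=-1; (−1)^{-5·-9·1}·(-1)^-9·(-1)^-5 = -1.
v=7: a=7^3·(≡2), b=7^2·(≡5) mod 7; (2|7)=+1, (5|7)=-1; (−1)^{3·2·3}·(+1)^2·(-1)^3 = -1.
v=13: a=13^0·(≡8), b=13^1·(≡3) mod 13; (8|13)=-1, (3|13)=+1; (−1)^{0·1·6}·(-1)^1·(+1)^0 = -1.
v=31: a=31^0·(≡3), b=31^2·(≡3) mod 31; (3|31)=-1, (3|31)=-1; (−1)^{0·2·15}·(-1)^2·(-1)^0 = +1.
v=2: v_2(a)=9, v_2(b)=4; units ≡ 1, 1 (mod 8); ε·ε+αω+βω = 0·0+9·0+4·0 ≡ 0  ⇒  (a,b)_2 = +1.
v=19: a=19^2·(≡13), b=19^4·(≡15) mod 19; (13|19)=-1, (15|19)=-1; (−1)^{2·4·9}·(-1)^4·(-1)^2 = +1.
v=11: a=11^1·(≡8), b=11^4·(≡1) mod 11; (8|11)=-1, (1|11)=+1; (−1)^{1·4·5}·(-1)^4·(+1)^1 = +1.
v=∞: -462 < 0 and -39 < 0  ⇒  (a,b)_∞ = -1.
v=5: a=5^-2·(≡3), b=5^0·(≡1) mod 5; (3|5)=-1, (1|5)=+1; (−1)^{-2·0·2}·(-1)^0·(+1)^-2 = +1.
v=37: a=37^0·(≡13), b=37^-2·(≡13) mod 37; (13|37)=-1, (13|37)=-1; (−1)^{0·-2·18}·(-1)^-2·(-1)^0 = +1.
v=17: a=17^0·(≡7), b=17^2·(≡5) mod 17; (7|17)=-1, (5|17)=-1; (−1)^{0·2·8}·(-1)^2·(-1)^0 = +1.
(-462, -39 / ℚ) ramifies at {3, 7, 13, ∞}: a division algebra.

[3, 7, 13, inf]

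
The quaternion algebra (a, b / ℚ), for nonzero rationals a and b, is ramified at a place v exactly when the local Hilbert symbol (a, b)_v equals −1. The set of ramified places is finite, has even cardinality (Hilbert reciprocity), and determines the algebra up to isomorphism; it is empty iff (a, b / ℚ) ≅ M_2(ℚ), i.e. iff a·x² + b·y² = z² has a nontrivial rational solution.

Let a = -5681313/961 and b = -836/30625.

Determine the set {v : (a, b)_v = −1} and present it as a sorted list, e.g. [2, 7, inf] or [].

Mod squares: a ≡ -5217, b ≡ -209. Check v ∈ {∞, 2, 3, 5, 7, 11, 19, 31, 37, 47}.
v=31: a=31^-2·(≡26), b=31^0·(≡10) mod 31; (26|31)=-1, (10|31)=+1; (−1)^{-2·0·15}·(-1)^0·(+1)^-2 = +1.
v=19: a=19^0·(≡13), b=19^1·(≡2) mod 19; (13|19)=-1, (2|19)=-1; (−1)^{0·1·9}·(-1)^1·(-1)^0 = -1.
v=47: a=47^1·(≡45), b=47^0·(≡44) mod 47; (45|47)=-1, (44|47)=-1; (−1)^{1·0·23}·(-1)^0·(-1)^1 = -1.
v=7: a=7^0·(≡3), b=7^-2·(≡2) mod 7; (3|7)=-1, (2|7)=+1; (−1)^{0·-2·3}·(-1)^-2·(+1)^0 = +1.
v=3: a=3^3·(≡1), b=3^0·(≡1) mod 3; (1|3)=+1, (1|3)=+1; (−1)^{3·0·1}·(+1)^0·(+1)^3 = +1.
v=2: v_2(a)=0, v_2(b)=2; units ≡ 7, 7 (mod 8); ε·ε+αω+βω = 1·1+0·0+2·0 ≡ 1  ⇒  (a,b)_2 = -1.
v=5: a=5^0·(≡2), b=5^-4·(≡1) mod 5; (2|5)=-1, (1|5)=+1; (−1)^{0·-4·2}·(-1)^-4·(+1)^0 = +1.
v=∞: -5217 < 0 and -209 < 0  ⇒  (a,b)_∞ = -1.
v=11: a=11^2·(≡7), b=11^1·(≡1) mod 11; (7|11)=-1, (1|11)=+1; (−1)^{2·1·5}·(-1)^1·(+1)^2 = -1.
v=37: a=37^1·(≡36), b=37^0·(≡2) mod 37; (36|37)=+1, (2|37)=-1; (−1)^{1·0·18}·(+1)^0·(-1)^1 = -1.
|Ram(-5217, -209)| = 6, even; anisotropic at {2, 11, 19, 37, 47, ∞}.

[2, 11, 19, 37, 47, inf]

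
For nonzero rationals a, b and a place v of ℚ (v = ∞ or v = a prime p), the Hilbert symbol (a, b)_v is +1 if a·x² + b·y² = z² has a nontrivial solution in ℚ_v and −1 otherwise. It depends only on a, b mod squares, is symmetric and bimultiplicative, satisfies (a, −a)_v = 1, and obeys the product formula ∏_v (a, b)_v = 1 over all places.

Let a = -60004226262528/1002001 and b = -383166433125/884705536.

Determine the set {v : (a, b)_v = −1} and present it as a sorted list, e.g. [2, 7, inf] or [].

[2, 19, 29, inf]

Mod squares: a ≡ -102, b ≡ -1653. Check v ∈ {∞, 2, 3, 5, 7, 11, 13, 17, 19, 29}.
v=∞: -102 < 0 and -1653 < 0  ⇒  (a,b)_∞ = -1.
v=11: a=11^-2·(≡10), b=11^-2·(≡2) mod 11; (10|11)=-1, (2|11)=-1; (−1)^{-2·-2·5}·(-1)^-2·(-1)^-2 = +1.
v=19: a=19^2·(≡10), b=19^1·(≡12) mod 19; (10|19)=-1, (12|19)=-1; (−1)^{2·1·9}·(-1)^1·(-1)^2 = -1.
v=7: a=7^-2·(≡6), b=7^2·(≡3) mod 7; (6|7)=-1, (3|7)=-1; (−1)^{-2·2·3}·(-1)^2·(-1)^-2 = +1.
v=17: a=17^1·(≡12), b=17^0·(≡4) mod 17; (12|17)=-1, (4|17)=+1; (−1)^{1·0·8}·(-1)^0·(+1)^1 = +1.
v=5: a=5^0·(≡2), b=5^4·(≡2) mod 5; (2|5)=-1, (2|5)=-1; (−1)^{0·4·2}·(-1)^4·(-1)^0 = +1.
v=3: a=3^3·(≡2), b=3^3·(≡1) mod 3; (2|3)=-1, (1|3)=+1; (−1)^{3·3·1}·(-1)^3·(+1)^3 = +1.
v=29: a=29^4·(≡10), b=29^3·(≡23) mod 29; (10|29)=-1, (23|29)=+1; (−1)^{4·3·14}·(-1)^3·(+1)^4 = -1.
v=2: v_2(a)=9, v_2(b)=-8; units ≡ 5, 3 (mod 8); ε·ε+αω+βω = 0·1+9·1+-8·1 ≡ 1  ⇒  (a,b)_2 = -1.
v=13: a=13^-2·(≡11), b=13^-4·(≡7) mod 13; (11|13)=-1, (7|13)=-1; (−1)^{-2·-4·6}·(-1)^-4·(-1)^-2 = +1.
Ram(-102, -1653) = {2, 19, 29, ∞}; no ℚ_2-point on the conic.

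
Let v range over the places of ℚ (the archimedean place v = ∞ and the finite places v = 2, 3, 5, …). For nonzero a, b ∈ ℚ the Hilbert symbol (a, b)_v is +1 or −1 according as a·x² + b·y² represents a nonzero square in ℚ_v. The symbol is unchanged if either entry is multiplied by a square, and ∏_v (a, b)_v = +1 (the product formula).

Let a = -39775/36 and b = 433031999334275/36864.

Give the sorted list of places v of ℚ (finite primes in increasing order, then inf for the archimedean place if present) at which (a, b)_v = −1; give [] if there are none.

[17, 23]

Mod squares: a ≡ -1591, b ≡ 6842891. Check v ∈ {∞, 2, 3, 5, 11, 17, 23, 37, 43}.
v=5: a=5^2·(≡4), b=5^2·(≡4) mod 5; (4|5)=+1, (4|5)=+1; (−1)^{2·2·2}·(+1)^2·(+1)^2 = +1.
v=43: a=43^1·(≡40), b=43^3·(≡8) mod 43; (40|43)=+1, (8|43)=-1; (−1)^{1·3·21}·(+1)^3·(-1)^1 = +1.
v=3: a=3^-2·(≡2), b=3^-2·(≡2) mod 3; (2|3)=-1, (2|3)=-1; (−1)^{-2·-2·1}·(-1)^-2·(-1)^-2 = +1.
v=23: a=23^0·(≡10), b=23^1·(≡6) mod 23; (10|23)=-1, (6|23)=+1; (−1)^{0·1·11}·(-1)^1·(+1)^0 = -1.
v=∞: -1591 < 0 and 6842891 > 0  ⇒  (a,b)_∞ = +1.
v=2: v_2(a)=-2, v_2(b)=-12; units ≡ 1, 3 (mod 8); ε·ε+αω+βω = 0·1+-2·1+-12·0 ≡ 0  ⇒  (a,b)_2 = +1.
v=37: a=37^1·(≡2), b=37^3·(≡17) mod 37; (2|37)=-1, (17|37)=-1; (−1)^{1·3·18}·(-1)^3·(-1)^1 = +1.
v=17: a=17^0·(≡11), b=17^1·(≡6) mod 17; (11|17)=-1, (6|17)=-1; (−1)^{0·1·8}·(-1)^1·(-1)^0 = -1.
v=11: a=11^0·(≡4), b=11^1·(≡1) mod 11; (4|11)=+1, (1|11)=+1; (−1)^{0·1·5}·(+1)^1·(+1)^0 = +1.
(-1591, 6842891 / ℚ) ramifies at {17, 23}: a division algebra.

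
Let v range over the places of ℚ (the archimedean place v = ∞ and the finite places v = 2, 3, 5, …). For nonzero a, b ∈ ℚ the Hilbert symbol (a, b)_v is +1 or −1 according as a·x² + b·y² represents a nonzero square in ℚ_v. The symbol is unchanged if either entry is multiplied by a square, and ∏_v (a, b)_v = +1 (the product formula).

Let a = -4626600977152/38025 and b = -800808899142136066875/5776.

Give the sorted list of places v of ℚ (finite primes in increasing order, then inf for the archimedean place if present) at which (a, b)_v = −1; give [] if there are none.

Mod squares: a ≡ -1234387, b ≡ -3. Check v ∈ {∞, 2, 3, 5, 7, 11, 13, 17, 19, 23, 41}.
v=5: a=5^-2·(≡3), b=5^4·(≡3) mod 5; (3|5)=-1, (3|5)=-1; (−1)^{-2·4·2}·(-1)^4·(-1)^-2 = +1.
v=13: a=13^-2·(≡7), b=13^0·(≡12) mod 13; (7|13)=-1, (12|13)=+1; (−1)^{-2·0·6}·(-1)^0·(+1)^-2 = +1.
v=41: a=41^1·(≡3), b=41^4·(≡29) mod 41; (3|41)=-1, (29|41)=-1; (−1)^{1·4·20}·(-1)^4·(-1)^1 = -1.
v=19: a=19^0·(≡16), b=19^-2·(≡16) mod 19; (16|19)=+1, (16|19)=+1; (−1)^{0·-2·9}·(+1)^-2·(+1)^0 = +1.
v=11: a=11^5·(≡9), b=11^4·(≡2) mod 11; (9|11)=+1, (2|11)=-1; (−1)^{5·4·5}·(+1)^4·(-1)^5 = -1.
v=7: a=7^1·(≡6), b=7^2·(≡1) mod 7; (6|7)=-1, (1|7)=+1; (−1)^{1·2·3}·(-1)^2·(+1)^1 = +1.
v=2: v_2(a)=8, v_2(b)=-4; units ≡ 5, 5 (mod 8); ε·ε+αω+βω = 0·0+8·1+-4·1 ≡ 0  ⇒  (a,b)_2 = +1.
v=17: a=17^1·(≡4), b=17^2·(≡12) mod 17; (4|17)=+1, (12|17)=-1; (−1)^{1·2·8}·(+1)^2·(-1)^1 = -1.
v=∞: -1234387 < 0 and -3 < 0  ⇒  (a,b)_∞ = -1.
v=3: a=3^-2·(≡2), b=3^7·(≡2) mod 3; (2|3)=-1, (2|3)=-1; (−1)^{-2·7·1}·(-1)^7·(-1)^-2 = -1.
v=23: a=23^1·(≡4), b=23^0·(≡20) mod 23; (4|23)=+1, (20|23)=-1; (−1)^{1·0·11}·(+1)^0·(-1)^1 = -1.
|Ram(-1234387, -3)| = 6, even; anisotropic at {3, 11, 17, 23, 41, ∞}.

[3, 11, 17, 23, 41, inf]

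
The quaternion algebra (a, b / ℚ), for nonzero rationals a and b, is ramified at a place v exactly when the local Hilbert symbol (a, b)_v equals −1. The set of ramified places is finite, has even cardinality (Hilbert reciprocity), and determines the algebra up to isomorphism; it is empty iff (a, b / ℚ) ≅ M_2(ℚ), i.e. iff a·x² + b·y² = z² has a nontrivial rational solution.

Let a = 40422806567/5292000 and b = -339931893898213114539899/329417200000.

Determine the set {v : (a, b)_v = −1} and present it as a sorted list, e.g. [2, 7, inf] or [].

(a, b) ≡ (4290, -770) mod (ℚ^×)²; places V = {2, 3, 5, 7, 11, 13, 17, 23, 43, ∞}.
(a,b)_7: α=-2, u≡6; β=-7, v≡4 (mod 7); (6|7)=-1, (4|7)=+1; sign (−1)^0·-1^-7·+1^-2 = -1.
(a,b)_5: α=-3, u≡2; β=-5, v≡4 (mod 5); (2|5)=-1, (4|5)=+1; sign (−1)^0·-1^-5·+1^-3 = -1.
(a,b)_2: α=-5, β=-7; u≡1, v≡7 (mod 8); ε(u)ε(v)=0·1, αω(v)=-5·0, βω(u)=-7·0; sum ≡ 0  ⇒  +1.
(a,b)_43: α=2, u≡12; β=2, v≡10 (mod 43); (12|43)=-1, (10|43)=+1; sign (−1)^0·-1^2·+1^2 = +1.
(a,b)_∞: sgn(4290)=+, sgn(-770)=−, so +1.
(a,b)_13: α=1, u≡6; β=2, v≡3 (mod 13); (6|13)=-1, (3|13)=+1; sign (−1)^0·-1^2·+1^1 = +1.
(a,b)_11: α=1, u≡5; β=5, v≡10 (mod 11); (5|11)=+1, (10|11)=-1; sign (−1)^1·+1^5·-1^1 = +1.
(a,b)_23: α=2, u≡13; β=4, v≡8 (mod 23); (13|23)=+1, (8|23)=+1; sign (−1)^0·+1^4·+1^2 = +1.
(a,b)_3: α=-3, u≡2; β=0, v≡1 (mod 3); (2|3)=-1, (1|3)=+1; sign (−1)^0·-1^0·+1^-3 = +1.
(a,b)_17: α=2, u≡6; β=6, v≡7 (mod 17); (6|17)=-1, (7|17)=-1; sign (−1)^0·-1^6·-1^2 = +1.
Ram(4290, -770) = {5, 7}; no ℚ_5-point on the conic.

[5, 7]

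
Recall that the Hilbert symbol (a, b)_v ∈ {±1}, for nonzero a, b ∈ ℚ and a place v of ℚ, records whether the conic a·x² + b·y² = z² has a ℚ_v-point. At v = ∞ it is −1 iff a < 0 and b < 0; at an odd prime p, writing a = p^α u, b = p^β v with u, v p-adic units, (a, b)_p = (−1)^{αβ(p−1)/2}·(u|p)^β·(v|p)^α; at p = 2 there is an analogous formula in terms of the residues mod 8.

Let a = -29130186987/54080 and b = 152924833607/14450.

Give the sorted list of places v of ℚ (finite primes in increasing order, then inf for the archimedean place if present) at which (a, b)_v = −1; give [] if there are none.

[7, 23]

(a, b) ≡ (-72335, 79534) mod (ℚ^×)²; places V = {2, 3, 5, 7, 11, 13, 17, 19, 23, 37, 43, 53, ∞}.
(a,b)_∞: sgn(-72335)=−, sgn(79534)=+, so +1.
(a,b)_19: α=0, u≡9; β=1, v≡1 (mod 19); (9|19)=+1, (1|19)=+1; sign (−1)^0·+1^1·+1^0 = +1.
(a,b)_17: α=1, u≡7; β=-2, v≡9 (mod 17); (7|17)=-1, (9|17)=+1; sign (−1)^0·-1^-2·+1^1 = +1.
(a,b)_11: α=2, u≡1; β=0, v≡1 (mod 11); (1|11)=+1, (1|11)=+1; sign (−1)^0·+1^0·+1^2 = +1.
(a,b)_37: α=1, u≡13; β=2, v≡16 (mod 37); (13|37)=-1, (16|37)=+1; sign (−1)^0·-1^2·+1^1 = +1.
(a,b)_53: α=0, u≡25; β=2, v≡22 (mod 53); (25|53)=+1, (22|53)=-1; sign (−1)^0·+1^2·-1^0 = +1.
(a,b)_5: α=-1, u≡3; β=-2, v≡4 (mod 5); (3|5)=-1, (4|5)=+1; sign (−1)^0·-1^-2·+1^-1 = +1.
(a,b)_43: α=2, u≡19; β=0, v≡5 (mod 43); (19|43)=-1, (5|43)=-1; sign (−1)^0·-1^0·-1^2 = +1.
(a,b)_3: α=2, u≡1; β=0, v≡1 (mod 3); (1|3)=+1, (1|3)=+1; sign (−1)^0·+1^0·+1^2 = +1.
(a,b)_23: α=1, u≡13; β=1, v≡1 (mod 23); (13|23)=+1, (1|23)=+1; sign (−1)^1·+1^1·+1^1 = -1.
(a,b)_7: α=0, u≡3; β=1, v≡2 (mod 7); (3|7)=-1, (2|7)=+1; sign (−1)^0·-1^1·+1^0 = -1.
(a,b)_13: α=-2, u≡1; β=1, v≡6 (mod 13); (1|13)=+1, (6|13)=-1; sign (−1)^0·+1^1·-1^-2 = +1.
(a,b)_2: α=-6, β=-1; u≡1, v≡7 (mod 8); ε(u)ε(v)=0·1, αω(v)=-6·0, βω(u)=-1·0; sum ≡ 0  ⇒  +1.
Ram(-72335, 79534) = {7, 23}; no ℚ_7-point on the conic.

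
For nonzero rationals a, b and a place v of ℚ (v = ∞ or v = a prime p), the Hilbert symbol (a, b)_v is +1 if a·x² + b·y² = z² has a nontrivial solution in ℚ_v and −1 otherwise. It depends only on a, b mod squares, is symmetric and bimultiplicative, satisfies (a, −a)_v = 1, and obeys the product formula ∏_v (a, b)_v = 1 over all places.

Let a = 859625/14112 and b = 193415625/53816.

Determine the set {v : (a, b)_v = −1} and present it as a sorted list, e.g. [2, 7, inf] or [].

[5, 13]

(a, b) ≡ (130, 910) mod (ℚ^×)²; places V = {2, 3, 5, 7, 13, 23, 31, ∞}.
(a,b)_5: α=3, u≡1; β=5, v≡3 (mod 5); (1|5)=+1, (3|5)=-1; sign (−1)^0·+1^5·-1^3 = -1.
(a,b)_3: α=-2, u≡1; β=2, v≡1 (mod 3); (1|3)=+1, (1|3)=+1; sign (−1)^0·+1^2·+1^-2 = +1.
(a,b)_23: α=2, u≡10; β=2, v≡13 (mod 23); (10|23)=-1, (13|23)=+1; sign (−1)^0·-1^2·+1^2 = +1.
(a,b)_31: α=0, u≡17; β=-2, v≡17 (mod 31); (17|31)=-1, (17|31)=-1; sign (−1)^0·-1^-2·-1^0 = +1.
(a,b)_7: α=-2, u≡4; β=-1, v≡2 (mod 7); (4|7)=+1, (2|7)=+1; sign (−1)^0·+1^-1·+1^-2 = +1.
(a,b)_∞: sgn(130)=+, sgn(910)=+, so +1.
(a,b)_2: α=-5, β=-3; u≡1, v≡7 (mod 8); ε(u)ε(v)=0·1, αω(v)=-5·0, βω(u)=-3·0; sum ≡ 0  ⇒  +1.
(a,b)_13: α=1, u≡1; β=1, v≡6 (mod 13); (1|13)=+1, (6|13)=-1; sign (−1)^0·+1^1·-1^1 = -1.
|Ram(130, 910)| = 2, even; anisotropic at {5, 13}.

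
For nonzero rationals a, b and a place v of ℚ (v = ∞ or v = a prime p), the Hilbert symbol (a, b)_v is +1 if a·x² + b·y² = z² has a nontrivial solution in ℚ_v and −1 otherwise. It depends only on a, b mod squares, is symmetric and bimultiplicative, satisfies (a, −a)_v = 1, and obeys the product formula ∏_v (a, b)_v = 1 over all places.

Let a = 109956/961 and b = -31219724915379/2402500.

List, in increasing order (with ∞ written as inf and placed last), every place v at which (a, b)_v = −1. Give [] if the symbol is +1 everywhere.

[11, 17]

Mod squares: a ≡ 561, b ≡ -11. Check v ∈ {∞, 2, 3, 5, 7, 11, 13, 17, 31}.
v=11: a=11^1·(≡2), b=11^5·(≡2) mod 11; (2|11)=-1, (2|11)=-1; (−1)^{1·5·5}·(-1)^5·(-1)^1 = -1.
v=2: v_2(a)=2, v_2(b)=-2; units ≡ 1, 5 (mod 8); ε·ε+αω+βω = 0·0+2·1+-2·0 ≡ 0  ⇒  (a,b)_2 = +1.
v=∞: 561 > 0 and -11 < 0  ⇒  (a,b)_∞ = +1.
v=13: a=13^0·(≡11), b=13^2·(≡8) mod 13; (11|13)=-1, (8|13)=-1; (−1)^{0·2·6}·(-1)^2·(-1)^0 = +1.
v=31: a=31^-2·(≡30), b=31^-2·(≡20) mod 31; (30|31)=-1, (20|31)=+1; (−1)^{-2·-2·15}·(-1)^-2·(+1)^-2 = +1.
v=3: a=3^1·(≡1), b=3^4·(≡1) mod 3; (1|3)=+1, (1|3)=+1; (−1)^{1·4·1}·(+1)^4·(+1)^1 = +1.
v=5: a=5^0·(≡1), b=5^-4·(≡4) mod 5; (1|5)=+1, (4|5)=+1; (−1)^{0·-4·2}·(+1)^-4·(+1)^0 = +1.
v=7: a=7^2·(≡2), b=7^2·(≡6) mod 7; (2|7)=+1, (6|7)=-1; (−1)^{2·2·3}·(+1)^2·(-1)^2 = +1.
v=17: a=17^1·(≡16), b=17^2·(≡7) mod 17; (16|17)=+1, (7|17)=-1; (−1)^{1·2·8}·(+1)^2·(-1)^1 = -1.
(561, -11 / ℚ) ramifies at {11, 17}: a division algebra.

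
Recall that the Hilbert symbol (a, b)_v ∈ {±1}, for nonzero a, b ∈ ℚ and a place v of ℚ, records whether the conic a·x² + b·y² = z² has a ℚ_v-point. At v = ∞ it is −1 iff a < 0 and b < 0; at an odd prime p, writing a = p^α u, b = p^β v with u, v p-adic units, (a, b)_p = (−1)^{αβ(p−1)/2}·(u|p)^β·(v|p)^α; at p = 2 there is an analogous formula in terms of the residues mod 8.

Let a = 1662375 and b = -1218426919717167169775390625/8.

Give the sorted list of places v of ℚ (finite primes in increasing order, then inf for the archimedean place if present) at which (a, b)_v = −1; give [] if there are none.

[2, 19]

(a, b) ≡ (66495, -31293570) mod (ℚ^×)²; places V = {2, 3, 5, 7, 11, 13, 19, 23, 31, ∞}.
(a,b)_5: α=3, u≡4; β=11, v≡1 (mod 5); (4|5)=+1, (1|5)=+1; sign (−1)^0·+1^11·+1^3 = +1.
(a,b)_31: α=1, u≡26; β=3, v≡7 (mod 31); (26|31)=-1, (7|31)=+1; sign (−1)^1·-1^3·+1^1 = +1.
(a,b)_2: α=0, β=-3; u≡7, v≡7 (mod 8); ε(u)ε(v)=1·1, αω(v)=0·0, βω(u)=-3·0; sum ≡ 1  ⇒  -1.
(a,b)_3: α=1, u≡1; β=1, v≡2 (mod 3); (1|3)=+1, (2|3)=-1; sign (−1)^1·+1^1·-1^1 = +1.
(a,b)_13: α=1, u≡7; β=4, v≡9 (mod 13); (7|13)=-1, (9|13)=+1; sign (−1)^0·-1^4·+1^1 = +1.
(a,b)_23: α=0, u≡4; β=1, v≡5 (mod 23); (4|23)=+1, (5|23)=-1; sign (−1)^0·+1^1·-1^0 = +1.
(a,b)_11: α=1, u≡7; β=3, v≡5 (mod 11); (7|11)=-1, (5|11)=+1; sign (−1)^1·-1^3·+1^1 = +1.
(a,b)_7: α=0, u≡1; β=5, v≡6 (mod 7); (1|7)=+1, (6|7)=-1; sign (−1)^0·+1^5·-1^0 = +1.
(a,b)_∞: sgn(66495)=+, sgn(-31293570)=−, so +1.
(a,b)_19: α=0, u≡8; β=1, v≡16 (mod 19); (8|19)=-1, (16|19)=+1; sign (−1)^0·-1^1·+1^0 = -1.
(66495, -31293570 / ℚ) ramifies at {2, 19}: a division algebra.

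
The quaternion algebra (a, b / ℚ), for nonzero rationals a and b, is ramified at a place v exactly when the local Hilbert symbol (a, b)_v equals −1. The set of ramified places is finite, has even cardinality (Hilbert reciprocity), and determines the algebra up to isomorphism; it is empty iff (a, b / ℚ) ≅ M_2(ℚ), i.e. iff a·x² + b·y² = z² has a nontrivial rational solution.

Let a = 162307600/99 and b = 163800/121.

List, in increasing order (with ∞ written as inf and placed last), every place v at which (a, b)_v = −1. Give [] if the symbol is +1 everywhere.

[11, 13]

Mod squares: a ≡ 11, b ≡ 182. Check v ∈ {∞, 2, 3, 5, 7, 11, 13}.
v=11: a=11^-1·(≡9), b=11^-2·(≡10) mod 11; (9|11)=+1, (10|11)=-1; (−1)^{-1·-2·5}·(+1)^-2·(-1)^-1 = -1.
v=∞: 11 > 0 and 182 > 0  ⇒  (a,b)_∞ = +1.
v=13: a=13^2·(≡8), b=13^1·(≡4) mod 13; (8|13)=-1, (4|13)=+1; (−1)^{2·1·6}·(-1)^1·(+1)^2 = -1.
v=5: a=5^2·(≡1), b=5^2·(≡2) mod 5; (1|5)=+1, (2|5)=-1; (−1)^{2·2·2}·(+1)^2·(-1)^2 = +1.
v=3: a=3^-2·(≡2), b=3^2·(≡2) mod 3; (2|3)=-1, (2|3)=-1; (−1)^{-2·2·1}·(-1)^2·(-1)^-2 = +1.
v=7: a=7^4·(≡1), b=7^1·(≡3) mod 7; (1|7)=+1, (3|7)=-1; (−1)^{4·1·3}·(+1)^1·(-1)^4 = +1.
v=2: v_2(a)=4, v_2(b)=3; units ≡ 3, 3 (mod 8); ε·ε+αω+βω = 1·1+4·1+3·1 ≡ 0  ⇒  (a,b)_2 = +1.
|Ram(11, 182)| = 2, even; anisotropic at {11, 13}.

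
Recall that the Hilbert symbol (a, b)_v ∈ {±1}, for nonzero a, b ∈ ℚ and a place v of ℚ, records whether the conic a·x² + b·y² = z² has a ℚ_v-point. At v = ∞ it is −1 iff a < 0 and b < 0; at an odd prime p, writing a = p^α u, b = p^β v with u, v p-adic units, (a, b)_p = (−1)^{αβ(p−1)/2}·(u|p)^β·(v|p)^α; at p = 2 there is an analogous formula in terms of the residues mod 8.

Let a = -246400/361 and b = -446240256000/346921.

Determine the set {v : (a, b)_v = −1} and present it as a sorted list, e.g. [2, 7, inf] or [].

[3, 7, 11, inf]

Mod squares: a ≡ -154, b ≡ -15. Check v ∈ {∞, 2, 3, 5, 7, 11, 19, 31}.
v=∞: -154 < 0 and -15 < 0  ⇒  (a,b)_∞ = -1.
v=3: a=3^0·(≡2), b=3^1·(≡1) mod 3; (2|3)=-1, (1|3)=+1; (−1)^{0·1·1}·(-1)^1·(+1)^0 = -1.
v=5: a=5^2·(≡4), b=5^3·(≡2) mod 5; (4|5)=+1, (2|5)=-1; (−1)^{2·3·2}·(+1)^3·(-1)^2 = +1.
v=7: a=7^1·(≡6), b=7^4·(≡6) mod 7; (6|7)=-1, (6|7)=-1; (−1)^{1·4·3}·(-1)^4·(-1)^1 = -1.
v=2: v_2(a)=7, v_2(b)=12; units ≡ 3, 1 (mod 8); ε·ε+αω+βω = 1·0+7·0+12·1 ≡ 0  ⇒  (a,b)_2 = +1.
v=31: a=31^0·(≡18), b=31^-2·(≡19) mod 31; (18|31)=+1, (19|31)=+1; (−1)^{0·-2·15}·(+1)^-2·(+1)^0 = +1.
v=19: a=19^-2·(≡11), b=19^-2·(≡17) mod 19; (11|19)=+1, (17|19)=+1; (−1)^{-2·-2·9}·(+1)^-2·(+1)^-2 = +1.
v=11: a=11^1·(≡2), b=11^2·(≡7) mod 11; (2|11)=-1, (7|11)=-1; (−1)^{1·2·5}·(-1)^2·(-1)^1 = -1.
Ram(-154, -15) = {3, 7, 11, ∞}; no ℚ_3-point on the conic.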